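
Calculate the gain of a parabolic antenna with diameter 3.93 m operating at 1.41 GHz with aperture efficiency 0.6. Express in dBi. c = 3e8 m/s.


lambda = c/f = 3e8 / 1.41e+09 = 0.212766 m
G = eta*(pi*D/lambda)^2 = 0.6*(pi*3.93/0.212766)^2
G = 2020.3742 (linear)
G = 10*log10(2020.3742) = 33.0543 dBi

33.0543 dBi


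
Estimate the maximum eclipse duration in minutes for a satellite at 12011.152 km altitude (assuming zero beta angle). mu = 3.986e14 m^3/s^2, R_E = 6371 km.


r = 18382.1520 km
T = 413.3848 min
Eclipse fraction = arcsin(R_E/r)/pi = arcsin(6371.0000/18382.1520)/pi
= arcsin(0.3465862)/pi = 0.1126592
Eclipse duration = 0.1126592 * 413.3848 = 46.5716 min

46.5716 minutes


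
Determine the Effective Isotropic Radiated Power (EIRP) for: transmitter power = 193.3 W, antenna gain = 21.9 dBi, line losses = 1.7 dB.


Pt = 193.3 W = 22.8623 dBW
EIRP = Pt_dBW + Gt - losses = 22.8623 + 21.9 - 1.7 = 43.0623 dBW

43.0623 dBW


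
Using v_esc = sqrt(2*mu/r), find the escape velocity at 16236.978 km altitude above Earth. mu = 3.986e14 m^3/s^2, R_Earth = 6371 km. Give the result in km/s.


r = 6371.0 + 16236.978 = 22607.9780 km = 2.2607978e+07 m
v_esc = sqrt(2*mu/r) = sqrt(2*3.986e14 / 2.2607978e+07)
v_esc = 5938.1722 m/s = 5.9382 km/s

5.9382 km/s


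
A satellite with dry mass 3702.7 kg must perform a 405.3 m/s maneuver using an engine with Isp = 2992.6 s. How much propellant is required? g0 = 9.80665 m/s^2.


ve = Isp * g0 = 2992.6 * 9.80665 = 29347.380790 m/s
mass ratio = exp(dv/ve) = exp(405.3/29347.380790) = 1.01390624
m_prop = m_dry * (mr - 1) = 3702.7 * (1.01390624 - 1)
m_prop = 51.4906 kg

51.4906 kg


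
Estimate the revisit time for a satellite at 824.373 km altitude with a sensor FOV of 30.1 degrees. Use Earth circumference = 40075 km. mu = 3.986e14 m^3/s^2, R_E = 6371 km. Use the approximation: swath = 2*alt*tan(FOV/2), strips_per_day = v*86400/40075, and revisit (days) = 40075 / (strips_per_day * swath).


swath = 2*824.373*tan(0.2626721) = 443.3226 km
v = sqrt(mu/r) = 7442.8967 m/s = 7.4429 km/s
strips/day = v*86400/40075 = 7.4429*86400/40075 = 16.0466
coverage/day = strips * swath = 16.0466 * 443.3226 = 7113.8073 km
revisit = 40075 / 7113.8073 = 5.6334 days

5.6334 days


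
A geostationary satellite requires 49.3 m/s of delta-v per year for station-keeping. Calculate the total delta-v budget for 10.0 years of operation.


dV = rate * years = 49.3 * 10.0
dV = 493.0000 m/s

493.0000 m/s


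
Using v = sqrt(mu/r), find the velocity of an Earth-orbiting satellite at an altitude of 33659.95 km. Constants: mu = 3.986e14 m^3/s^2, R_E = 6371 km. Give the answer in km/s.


r = R_E + alt = 6371.0 + 33659.95 = 40030.9500 km = 4.003095e+07 m
v = sqrt(mu/r) = sqrt(3.986e14 / 4.003095e+07) = 3155.5183 m/s = 3.1555 km/s

3.1555 km/s


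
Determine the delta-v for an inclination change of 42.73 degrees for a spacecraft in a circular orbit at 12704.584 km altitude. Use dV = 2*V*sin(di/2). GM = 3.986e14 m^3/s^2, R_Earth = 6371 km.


r = 19075.5840 km = 1.9075584e+07 m
V = sqrt(mu/r) = 4571.1948 m/s
di = 42.73 deg = 0.7457792 rad
dV = 2*V*sin(di/2) = 2*4571.1948*sin(0.3728896)
dV = 3330.6453 m/s = 3.3306 km/s

3.3306 km/s


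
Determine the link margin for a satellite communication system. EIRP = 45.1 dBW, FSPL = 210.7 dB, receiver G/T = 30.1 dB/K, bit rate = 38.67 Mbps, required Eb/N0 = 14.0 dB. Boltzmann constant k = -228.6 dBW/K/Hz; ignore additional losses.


C/N0 = EIRP - FSPL + G/T - k = 45.1 - 210.7 + 30.1 - (-228.6)
C/N0 = 93.1000 dB-Hz
R_b = 38.67 Mbps = 3.867e+07 bps -> 10*log10(R_b) = 75.8737 dB-Hz
Eb/N0 = C/N0 - 10*log10(R_b) = 93.1000 - 75.8737 = 17.2263 dB
Margin = Eb/N0 - Eb/N0_req = 17.2263 - 14.0 = 3.2263 dB (link closes)

3.2263 dB


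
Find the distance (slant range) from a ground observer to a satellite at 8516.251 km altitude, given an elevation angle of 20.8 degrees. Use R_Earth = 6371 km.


h = 8516.251 km, el = 20.8 deg
d = -R_E*sin(el) + sqrt((R_E*sin(el))^2 + 2*R_E*h + h^2)
d = -6371.0000*sin(0.3630285) + sqrt((6371.0000*0.355107)^2 + 2*6371.0000*8516.251 + 8516.251^2)
d = 11381.6230 km

11381.6230 km


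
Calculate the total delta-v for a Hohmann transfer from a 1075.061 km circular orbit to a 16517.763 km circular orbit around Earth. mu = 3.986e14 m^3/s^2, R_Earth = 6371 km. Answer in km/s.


r1 = 7446.0610 km = 7.446061e+06 m
r2 = 22888.7630 km = 2.2888763e+07 m
dv1 = sqrt(mu/r1)*(sqrt(2*r2/(r1+r2)) - 1) = 1671.4193 m/s
dv2 = sqrt(mu/r2)*(1 - sqrt(2*r1/(r1+r2))) = 1249.1705 m/s
total dv = |dv1| + |dv2| = 1671.4193 + 1249.1705 = 2920.5897 m/s = 2.9206 km/s

2.9206 km/s


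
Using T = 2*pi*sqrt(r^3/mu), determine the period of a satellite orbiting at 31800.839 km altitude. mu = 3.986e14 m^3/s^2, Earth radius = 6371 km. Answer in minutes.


r = 38171.8390 km = 3.8171839e+07 m
T = 2*pi*sqrt(r^3/mu) = 2*pi*sqrt(5.5619778e+22 / 3.986e14)
T = 74220.8368 s = 1237.0139 min

1237.0139 minutes


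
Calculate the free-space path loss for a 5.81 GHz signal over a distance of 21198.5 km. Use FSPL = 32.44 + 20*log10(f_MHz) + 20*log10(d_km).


f = 5.81 GHz = 5810.0000 MHz
d = 21198.5 km
FSPL = 32.44 + 20*log10(5810.0000) + 20*log10(21198.5)
FSPL = 32.44 + 75.2835 + 86.5261
FSPL = 194.2496 dB

194.2496 dB


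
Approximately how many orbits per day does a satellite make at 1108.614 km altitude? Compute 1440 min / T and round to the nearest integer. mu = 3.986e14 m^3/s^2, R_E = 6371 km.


r = 7.479614e+06 m
T = 2*pi*sqrt(r^3/mu) = 6437.6891 s = 107.2948 min
revs/day = 1440 / 107.2948 = 13.4210
Rounded: 13 revolutions per day

13 revolutions per day


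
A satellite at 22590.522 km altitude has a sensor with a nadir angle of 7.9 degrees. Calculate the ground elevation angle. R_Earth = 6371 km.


r = R_E + alt = 28961.5220 km
Law of sines in the satellite / Earth-center / ground-point triangle:
  sin(nadir)/R_E = sin(90 + el)/r  =>  cos(el) = (r/R_E)*sin(nadir)
cos(el) = (28961.5220 / 6371.0000) * sin(7.9 deg) = 0.6248004
el = arccos(0.6248004) = 51.3325 deg
(Earth-central angle = 90 - nadir - el = 30.7675 deg)

51.3325 degrees


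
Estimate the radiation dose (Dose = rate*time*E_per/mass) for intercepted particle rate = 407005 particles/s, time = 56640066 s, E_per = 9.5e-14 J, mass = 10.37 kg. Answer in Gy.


Total energy deposited = rate * time * E_per
  = 407005 * 56640066 * 9.5e-14 = 2.1900 J
Dose = E_total / mass = 2.1900 / 10.37
Dose = 0.2111876 Gy

0.2112 Gy


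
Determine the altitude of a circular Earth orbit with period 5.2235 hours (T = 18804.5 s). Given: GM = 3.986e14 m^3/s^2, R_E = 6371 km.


T = 18804.5 s
r = (mu*T^2/(4*pi^2))^(1/3) = (3.986e14 * 18804.5^2 / (4*pi^2))^(1/3)
r = 1.5283883e+07 m = 15283.8833 km
alt = r - R_E = 15283.8833 - 6371 = 8912.8833 km

8912.8833 km


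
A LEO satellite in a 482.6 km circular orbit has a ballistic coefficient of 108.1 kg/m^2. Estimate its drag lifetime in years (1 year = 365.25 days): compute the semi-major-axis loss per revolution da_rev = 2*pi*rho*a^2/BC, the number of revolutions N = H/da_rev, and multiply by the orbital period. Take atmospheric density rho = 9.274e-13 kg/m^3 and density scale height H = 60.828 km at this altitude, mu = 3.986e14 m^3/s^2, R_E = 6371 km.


a = R_E + alt = 6853.6000 km = 6.8536e+06 m
da_rev = 2*pi*rho*a^2/BC = 2*pi*9.274e-13*(6.8536e+06)^2/108.1 = 2.531971 m per revolution
N = H/da_rev = 60828.0000 m / 2.531971 m = 24023.9693 revolutions
P = 2*pi*sqrt(a^3/mu) = 5646.6303 s
lifetime = N*P = 24023.9693 * 5646.6303 = 1.3565447e+08 s = 1570.0749 days
years = 1570.0749 / 365.25 = 4.2986 years

4.2986 years


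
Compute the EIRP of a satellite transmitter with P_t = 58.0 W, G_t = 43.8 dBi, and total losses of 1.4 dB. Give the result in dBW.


Pt = 58.0 W = 17.6343 dBW
EIRP = Pt_dBW + Gt - losses = 17.6343 + 43.8 - 1.4 = 60.0343 dBW

60.0343 dBW


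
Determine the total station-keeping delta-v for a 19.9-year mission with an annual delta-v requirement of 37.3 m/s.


dV = rate * years = 37.3 * 19.9
dV = 742.2700 m/s

742.2700 m/s


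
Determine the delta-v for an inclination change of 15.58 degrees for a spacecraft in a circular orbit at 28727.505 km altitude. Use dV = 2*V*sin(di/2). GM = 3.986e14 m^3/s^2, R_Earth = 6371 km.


r = 35098.5050 km = 3.5098505e+07 m
V = sqrt(mu/r) = 3369.9568 m/s
di = 15.58 deg = 0.2719223 rad
dV = 2*V*sin(di/2) = 2*3369.9568*sin(0.1359611)
dV = 913.5458 m/s = 0.9135458 km/s

0.9135 km/s


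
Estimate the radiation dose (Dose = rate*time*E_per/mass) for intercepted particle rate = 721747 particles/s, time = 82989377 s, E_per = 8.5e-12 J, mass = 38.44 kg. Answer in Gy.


Total energy deposited = rate * time * E_per
  = 721747 * 82989377 * 8.5e-12 = 509.1273 J
Dose = E_total / mass = 509.1273 / 38.44
Dose = 13.2447 Gy

13.2447 Gy


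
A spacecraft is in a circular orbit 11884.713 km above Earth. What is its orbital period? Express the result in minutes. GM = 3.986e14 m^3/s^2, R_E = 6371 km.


r = 18255.7130 km = 1.8255713e+07 m
T = 2*pi*sqrt(r^3/mu) = 2*pi*sqrt(6.0841008e+21 / 3.986e14)
T = 24547.6216 s = 409.1270 min

409.1270 minutes


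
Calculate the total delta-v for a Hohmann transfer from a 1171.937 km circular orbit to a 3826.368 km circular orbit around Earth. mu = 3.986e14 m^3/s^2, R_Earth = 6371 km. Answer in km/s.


r1 = 7542.9370 km = 7.542937e+06 m
r2 = 10197.3680 km = 1.0197368e+07 m
dv1 = sqrt(mu/r1)*(sqrt(2*r2/(r1+r2)) - 1) = 524.8989 m/s
dv2 = sqrt(mu/r2)*(1 - sqrt(2*r1/(r1+r2))) = 486.6830 m/s
total dv = |dv1| + |dv2| = 524.8989 + 486.6830 = 1011.5820 m/s = 1.0116 km/s

1.0116 km/s


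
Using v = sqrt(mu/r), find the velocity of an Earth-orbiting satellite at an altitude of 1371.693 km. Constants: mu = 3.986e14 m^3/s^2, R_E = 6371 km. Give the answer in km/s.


r = R_E + alt = 6371.0 + 1371.693 = 7742.6930 km = 7.742693e+06 m
v = sqrt(mu/r) = sqrt(3.986e14 / 7.742693e+06) = 7175.0119 m/s = 7.1750 km/s

7.1750 km/s


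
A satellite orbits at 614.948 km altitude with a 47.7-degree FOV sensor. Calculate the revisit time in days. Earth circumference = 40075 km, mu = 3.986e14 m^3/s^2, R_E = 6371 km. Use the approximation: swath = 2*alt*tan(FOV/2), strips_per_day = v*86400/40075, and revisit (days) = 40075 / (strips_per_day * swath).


swath = 2*614.948*tan(0.416261) = 543.7313 km
v = sqrt(mu/r) = 7553.6346 m/s = 7.5536 km/s
strips/day = v*86400/40075 = 7.5536*86400/40075 = 16.2853
coverage/day = strips * swath = 16.2853 * 543.7313 = 8854.8365 km
revisit = 40075 / 8854.8365 = 4.5258 days

4.5258 days


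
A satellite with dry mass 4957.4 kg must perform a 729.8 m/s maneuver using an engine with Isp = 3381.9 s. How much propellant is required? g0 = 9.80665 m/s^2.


ve = Isp * g0 = 3381.9 * 9.80665 = 33165.109635 m/s
mass ratio = exp(dv/ve) = exp(729.8/33165.109635) = 1.02224895
m_prop = m_dry * (mr - 1) = 4957.4 * (1.02224895 - 1)
m_prop = 110.2969 kg

110.2969 kg


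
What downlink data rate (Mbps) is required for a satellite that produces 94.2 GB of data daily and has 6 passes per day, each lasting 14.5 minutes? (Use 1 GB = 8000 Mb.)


total contact time = 6 * 14.5 * 60 = 5220.0000 s
data = 94.2 GB = 753600.0000 Mb
rate = 753600.0000 / 5220.0000 = 144.3678 Mbps

144.3678 Mbps


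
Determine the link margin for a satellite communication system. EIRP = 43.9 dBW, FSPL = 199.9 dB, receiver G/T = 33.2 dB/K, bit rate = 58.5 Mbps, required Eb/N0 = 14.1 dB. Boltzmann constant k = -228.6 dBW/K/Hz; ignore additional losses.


C/N0 = EIRP - FSPL + G/T - k = 43.9 - 199.9 + 33.2 - (-228.6)
C/N0 = 105.8000 dB-Hz
R_b = 58.5 Mbps = 5.85e+07 bps -> 10*log10(R_b) = 77.6716 dB-Hz
Eb/N0 = C/N0 - 10*log10(R_b) = 105.8000 - 77.6716 = 28.1284 dB
Margin = Eb/N0 - Eb/N0_req = 28.1284 - 14.1 = 14.0284 dB (link closes)

14.0284 dB


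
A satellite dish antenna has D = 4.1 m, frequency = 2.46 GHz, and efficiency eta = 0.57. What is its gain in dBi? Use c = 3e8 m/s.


lambda = c/f = 3e8 / 2.46e+09 = 0.1219512 m
G = eta*(pi*D/lambda)^2 = 0.57*(pi*4.1/0.1219512)^2
G = 6358.7247 (linear)
G = 10*log10(6358.7247) = 38.0337 dBi

38.0337 dBi


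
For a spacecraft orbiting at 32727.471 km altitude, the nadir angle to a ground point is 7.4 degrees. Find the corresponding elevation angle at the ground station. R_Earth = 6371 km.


r = R_E + alt = 39098.4710 km
Law of sines in the satellite / Earth-center / ground-point triangle:
  sin(nadir)/R_E = sin(90 + el)/r  =>  cos(el) = (r/R_E)*sin(nadir)
cos(el) = (39098.4710 / 6371.0000) * sin(7.4 deg) = 0.7904114
el = arccos(0.7904114) = 37.7760 deg
(Earth-central angle = 90 - nadir - el = 44.8240 deg)

37.7760 degrees


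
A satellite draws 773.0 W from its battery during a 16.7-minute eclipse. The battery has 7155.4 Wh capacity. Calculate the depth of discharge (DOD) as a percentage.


E_used = P * t / 60 = 773.0 * 16.7 / 60 = 215.1517 Wh
DOD = E_used / E_total * 100 = 215.1517 / 7155.4 * 100
DOD = 3.0068 %

3.0068 %


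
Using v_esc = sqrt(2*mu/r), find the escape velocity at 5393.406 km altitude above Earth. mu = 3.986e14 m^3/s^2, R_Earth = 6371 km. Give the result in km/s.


r = 6371.0 + 5393.406 = 11764.4060 km = 1.1764406e+07 m
v_esc = sqrt(2*mu/r) = sqrt(2*3.986e14 / 1.1764406e+07)
v_esc = 8231.8726 m/s = 8.2319 km/s

8.2319 km/s


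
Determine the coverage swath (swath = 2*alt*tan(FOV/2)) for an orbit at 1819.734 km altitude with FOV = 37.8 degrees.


FOV = 37.8 deg = 0.6597345 rad
swath = 2 * alt * tan(FOV/2) = 2 * 1819.734 * tan(0.3298672)
swath = 2 * 1819.734 * 0.3423765
swath = 1246.0684 km

1246.0684 km


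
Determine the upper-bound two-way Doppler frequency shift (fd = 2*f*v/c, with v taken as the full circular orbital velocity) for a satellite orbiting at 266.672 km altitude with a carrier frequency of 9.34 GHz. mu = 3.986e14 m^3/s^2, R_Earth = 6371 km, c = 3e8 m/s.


r = 6.637672e+06 m
v = sqrt(mu/r) = 7749.2693 m/s (worst-case radial velocity)
f = 9.34 GHz = 9.34e+09 Hz
fd = 2*f*v/c = 2*9.34e+09*7749.2693/3.0e+08
fd = 482521.1679 Hz

482521.1679 Hz


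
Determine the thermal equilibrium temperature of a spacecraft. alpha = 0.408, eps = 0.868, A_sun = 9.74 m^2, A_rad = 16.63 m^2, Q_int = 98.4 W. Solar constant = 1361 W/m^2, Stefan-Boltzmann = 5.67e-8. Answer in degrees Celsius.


Numerator = alpha*S*A_sun + Q_int = 0.408*1361*9.74 + 98.4 = 5506.9051 W
Denominator = eps*sigma*A_rad = 0.868*5.67e-8*16.63 = 8.1845543e-07 W/K^4
T^4 = 6.7284118e+09 K^4
T = 286.4034 K = 13.2534 C

13.2534 degrees Celsius


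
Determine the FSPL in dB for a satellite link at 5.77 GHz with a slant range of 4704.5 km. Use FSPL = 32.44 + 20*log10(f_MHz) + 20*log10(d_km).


f = 5.77 GHz = 5770.0000 MHz
d = 4704.5 km
FSPL = 32.44 + 20*log10(5770.0000) + 20*log10(4704.5)
FSPL = 32.44 + 75.2235 + 73.4503
FSPL = 181.1138 dB

181.1138 dB


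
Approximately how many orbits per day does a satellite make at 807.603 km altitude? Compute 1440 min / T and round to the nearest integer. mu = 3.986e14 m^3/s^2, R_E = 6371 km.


r = 7.178603e+06 m
T = 2*pi*sqrt(r^3/mu) = 6053.0063 s = 100.8834 min
revs/day = 1440 / 100.8834 = 14.2739
Rounded: 14 revolutions per day

14 revolutions per day


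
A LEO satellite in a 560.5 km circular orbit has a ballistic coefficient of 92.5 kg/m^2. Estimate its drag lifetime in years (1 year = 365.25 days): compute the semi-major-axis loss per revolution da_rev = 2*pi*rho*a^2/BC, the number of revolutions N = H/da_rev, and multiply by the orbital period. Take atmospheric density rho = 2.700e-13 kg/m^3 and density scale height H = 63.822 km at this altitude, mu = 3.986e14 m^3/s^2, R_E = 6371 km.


a = R_E + alt = 6931.5000 km = 6.9315e+06 m
da_rev = 2*pi*rho*a^2/BC = 2*pi*2.700e-13*(6.9315e+06)^2/92.5 = 0.881163207 m per revolution
N = H/da_rev = 63822.0000 m / 0.881163207 m = 72429.2611 revolutions
P = 2*pi*sqrt(a^3/mu) = 5743.1752 s
lifetime = N*P = 72429.2611 * 5743.1752 = 4.1597393e+08 s = 4814.5131 days
years = 4814.5131 / 365.25 = 13.1814 years

13.1814 years


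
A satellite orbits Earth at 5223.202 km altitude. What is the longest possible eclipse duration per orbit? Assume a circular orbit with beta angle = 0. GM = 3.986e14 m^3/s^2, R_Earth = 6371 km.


r = 11594.2020 km
T = 207.0719 min
Eclipse fraction = arcsin(R_E/r)/pi = arcsin(6371.0000/11594.2020)/pi
= arcsin(0.5494988)/pi = 0.1851813
Eclipse duration = 0.1851813 * 207.0719 = 38.3459 min

38.3459 minutes


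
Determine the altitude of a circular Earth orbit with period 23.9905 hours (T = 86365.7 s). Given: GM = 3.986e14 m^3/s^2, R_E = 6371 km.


T = 86365.7 s
r = (mu*T^2/(4*pi^2))^(1/3) = (3.986e14 * 86365.7^2 / (4*pi^2))^(1/3)
r = 4.22299e+07 m = 42229.8998 km
alt = r - R_E = 42229.8998 - 6371 = 35858.8998 km

35858.8998 km


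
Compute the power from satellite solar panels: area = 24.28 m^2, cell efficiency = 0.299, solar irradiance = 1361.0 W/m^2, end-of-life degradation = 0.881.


P = area * eta * S * degradation
P = 24.28 * 0.299 * 1361.0 * 0.881
P = 8704.7019 W

8704.7019 W


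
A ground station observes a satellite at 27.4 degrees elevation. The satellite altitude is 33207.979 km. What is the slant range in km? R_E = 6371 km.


h = 33207.979 km, el = 27.4 deg
d = -R_E*sin(el) + sqrt((R_E*sin(el))^2 + 2*R_E*h + h^2)
d = -6371.0000*sin(0.4782202) + sqrt((6371.0000*0.4601998)^2 + 2*6371.0000*33207.979 + 33207.979^2)
d = 36240.7894 km

36240.7894 km


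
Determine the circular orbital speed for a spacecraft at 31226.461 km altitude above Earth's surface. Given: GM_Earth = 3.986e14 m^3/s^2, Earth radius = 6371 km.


r = R_E + alt = 6371.0 + 31226.461 = 37597.4610 km = 3.7597461e+07 m
v = sqrt(mu/r) = sqrt(3.986e14 / 3.7597461e+07) = 3256.0374 m/s = 3.2560 km/s

3.2560 km/s


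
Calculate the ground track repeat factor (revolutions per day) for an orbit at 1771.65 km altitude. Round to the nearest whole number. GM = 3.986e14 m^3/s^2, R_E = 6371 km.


r = 8.14265e+06 m
T = 2*pi*sqrt(r^3/mu) = 7312.3989 s = 121.8733 min
revs/day = 1440 / 121.8733 = 11.8155
Rounded: 12 revolutions per day

12 revolutions per day


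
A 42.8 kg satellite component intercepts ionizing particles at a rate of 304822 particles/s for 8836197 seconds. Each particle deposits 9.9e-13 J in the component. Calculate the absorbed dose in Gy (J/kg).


Total energy deposited = rate * time * E_per
  = 304822 * 8836197 * 9.9e-13 = 2.6665 J
Dose = E_total / mass = 2.6665 / 42.8
Dose = 0.06230216 Gy

0.0623 Gy


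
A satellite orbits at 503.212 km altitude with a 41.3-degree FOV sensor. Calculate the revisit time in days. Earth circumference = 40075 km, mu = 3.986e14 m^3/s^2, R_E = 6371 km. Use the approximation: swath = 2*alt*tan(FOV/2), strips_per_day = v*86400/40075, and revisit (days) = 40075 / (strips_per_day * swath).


swath = 2*503.212*tan(0.3604105) = 379.2926 km
v = sqrt(mu/r) = 7614.7769 m/s = 7.6148 km/s
strips/day = v*86400/40075 = 7.6148*86400/40075 = 16.4171
coverage/day = strips * swath = 16.4171 * 379.2926 = 6226.8982 km
revisit = 40075 / 6226.8982 = 6.4358 days

6.4358 days


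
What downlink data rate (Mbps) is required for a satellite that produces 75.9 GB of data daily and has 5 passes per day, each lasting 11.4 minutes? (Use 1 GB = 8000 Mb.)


total contact time = 5 * 11.4 * 60 = 3420.0000 s
data = 75.9 GB = 607200.0000 Mb
rate = 607200.0000 / 3420.0000 = 177.5439 Mbps

177.5439 Mbps


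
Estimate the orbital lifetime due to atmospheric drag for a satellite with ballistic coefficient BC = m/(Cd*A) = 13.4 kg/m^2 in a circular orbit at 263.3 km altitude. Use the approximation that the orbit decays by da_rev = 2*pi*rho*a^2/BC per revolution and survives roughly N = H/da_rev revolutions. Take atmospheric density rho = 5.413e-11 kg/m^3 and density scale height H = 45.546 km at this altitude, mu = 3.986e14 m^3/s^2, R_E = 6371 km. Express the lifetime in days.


a = R_E + alt = 6634.3000 km = 6.6343e+06 m
da_rev = 2*pi*rho*a^2/BC = 2*pi*5.413e-11*(6.6343e+06)^2/13.4 = 1117.128958 m per revolution
N = H/da_rev = 45546.0000 m / 1117.128958 m = 40.7706 revolutions
P = 2*pi*sqrt(a^3/mu) = 5377.7905 s
lifetime = N*P = 40.7706 * 5377.7905 = 219255.6597 s = 2.5377 days

2.5377 days


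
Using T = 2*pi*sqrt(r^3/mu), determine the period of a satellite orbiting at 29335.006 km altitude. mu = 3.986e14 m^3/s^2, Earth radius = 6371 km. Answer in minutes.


r = 35706.0060 km = 3.5706006e+07 m
T = 2*pi*sqrt(r^3/mu) = 2*pi*sqrt(4.5522261e+22 / 3.986e14)
T = 67146.4616 s = 1119.1077 min

1119.1077 minutes


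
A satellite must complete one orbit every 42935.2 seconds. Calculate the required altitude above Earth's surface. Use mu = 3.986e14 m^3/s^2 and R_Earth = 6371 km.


T = 42935.2 s
r = (mu*T^2/(4*pi^2))^(1/3) = (3.986e14 * 42935.2^2 / (4*pi^2))^(1/3)
r = 2.6501361e+07 m = 26501.3611 km
alt = r - R_E = 26501.3611 - 6371 = 20130.3611 km

20130.3611 km


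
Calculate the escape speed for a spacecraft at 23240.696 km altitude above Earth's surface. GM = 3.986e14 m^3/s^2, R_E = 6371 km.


r = 6371.0 + 23240.696 = 29611.6960 km = 2.9611696e+07 m
v_esc = sqrt(2*mu/r) = sqrt(2*3.986e14 / 2.9611696e+07)
v_esc = 5188.6217 m/s = 5.1886 km/s

5.1886 km/s


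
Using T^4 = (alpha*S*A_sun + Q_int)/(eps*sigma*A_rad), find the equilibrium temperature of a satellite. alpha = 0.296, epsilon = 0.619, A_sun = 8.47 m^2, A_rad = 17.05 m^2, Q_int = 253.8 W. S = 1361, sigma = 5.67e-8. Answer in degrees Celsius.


Numerator = alpha*S*A_sun + Q_int = 0.296*1361*8.47 + 253.8 = 3665.9903 W
Denominator = eps*sigma*A_rad = 0.619*5.67e-8*17.05 = 5.9840896e-07 W/K^4
T^4 = 6.1262289e+09 K^4
T = 279.7682 K = 6.6182 C

6.6182 degrees Celsius


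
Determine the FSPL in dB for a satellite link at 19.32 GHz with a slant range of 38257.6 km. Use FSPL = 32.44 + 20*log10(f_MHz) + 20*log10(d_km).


f = 19.32 GHz = 19320.0000 MHz
d = 38257.6 km
FSPL = 32.44 + 20*log10(19320.0000) + 20*log10(38257.6)
FSPL = 32.44 + 85.7201 + 91.6544
FSPL = 209.8145 dB

209.8145 dB


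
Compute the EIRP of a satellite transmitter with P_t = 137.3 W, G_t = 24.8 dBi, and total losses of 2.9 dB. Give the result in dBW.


Pt = 137.3 W = 21.3767 dBW
EIRP = Pt_dBW + Gt - losses = 21.3767 + 24.8 - 2.9 = 43.2767 dBW

43.2767 dBW


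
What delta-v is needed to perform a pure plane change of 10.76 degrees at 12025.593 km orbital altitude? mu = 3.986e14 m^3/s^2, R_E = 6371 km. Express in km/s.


r = 18396.5930 km = 1.8396593e+07 m
V = sqrt(mu/r) = 4654.7884 m/s
di = 10.76 deg = 0.1877974 rad
dV = 2*V*sin(di/2) = 2*4654.7884*sin(0.09389871)
dV = 872.8733 m/s = 0.8728733 km/s

0.8729 km/s


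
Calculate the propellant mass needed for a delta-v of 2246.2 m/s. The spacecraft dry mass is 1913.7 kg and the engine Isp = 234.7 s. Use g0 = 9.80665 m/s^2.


ve = Isp * g0 = 234.7 * 9.80665 = 2301.620755 m/s
mass ratio = exp(dv/ve) = exp(2246.2/2301.620755) = 2.65361003
m_prop = m_dry * (mr - 1) = 1913.7 * (2.65361003 - 1)
m_prop = 3164.5135 kg

3164.5135 kg


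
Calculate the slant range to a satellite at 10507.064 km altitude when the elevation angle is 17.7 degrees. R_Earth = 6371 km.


h = 10507.064 km, el = 17.7 deg
d = -R_E*sin(el) + sqrt((R_E*sin(el))^2 + 2*R_E*h + h^2)
d = -6371.0000*sin(0.3089233) + sqrt((6371.0000*0.3040331)^2 + 2*6371.0000*10507.064 + 10507.064^2)
d = 13812.0165 km

13812.0165 km


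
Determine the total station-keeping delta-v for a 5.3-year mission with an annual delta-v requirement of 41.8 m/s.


dV = rate * years = 41.8 * 5.3
dV = 221.5400 m/s

221.5400 m/s


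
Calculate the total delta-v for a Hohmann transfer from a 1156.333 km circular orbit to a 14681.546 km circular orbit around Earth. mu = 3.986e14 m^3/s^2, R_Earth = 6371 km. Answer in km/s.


r1 = 7527.3330 km = 7.527333e+06 m
r2 = 21052.5460 km = 2.1052546e+07 m
dv1 = sqrt(mu/r1)*(sqrt(2*r2/(r1+r2)) - 1) = 1555.6035 m/s
dv2 = sqrt(mu/r2)*(1 - sqrt(2*r1/(r1+r2))) = 1193.2034 m/s
total dv = |dv1| + |dv2| = 1555.6035 + 1193.2034 = 2748.8069 m/s = 2.7488 km/s

2.7488 km/s


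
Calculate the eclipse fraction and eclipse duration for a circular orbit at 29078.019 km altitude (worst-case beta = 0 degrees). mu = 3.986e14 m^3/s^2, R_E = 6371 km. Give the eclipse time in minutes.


r = 35449.0190 km
T = 1107.0476 min
Eclipse fraction = arcsin(R_E/r)/pi = arcsin(6371.0000/35449.0190)/pi
= arcsin(0.1797229)/pi = 0.05752011
Eclipse duration = 0.05752011 * 1107.0476 = 63.6775 min

63.6775 minutes


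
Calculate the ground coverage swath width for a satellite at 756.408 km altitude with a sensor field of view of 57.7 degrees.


FOV = 57.7 deg = 1.0071 rad
swath = 2 * alt * tan(FOV/2) = 2 * 756.408 * tan(0.5035275)
swath = 2 * 756.408 * 0.5508916
swath = 833.3976 km

833.3976 km


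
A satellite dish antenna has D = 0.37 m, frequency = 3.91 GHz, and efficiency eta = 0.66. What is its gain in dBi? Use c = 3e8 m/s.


lambda = c/f = 3e8 / 3.91e+09 = 0.07672634 m
G = eta*(pi*D/lambda)^2 = 0.66*(pi*0.37/0.07672634)^2
G = 151.4810 (linear)
G = 10*log10(151.4810) = 21.8036 dBi

21.8036 dBi


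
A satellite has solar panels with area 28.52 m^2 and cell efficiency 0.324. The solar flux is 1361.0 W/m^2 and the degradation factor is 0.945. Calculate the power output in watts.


P = area * eta * S * degradation
P = 28.52 * 0.324 * 1361.0 * 0.945
P = 11884.5971 W

11884.5971 W


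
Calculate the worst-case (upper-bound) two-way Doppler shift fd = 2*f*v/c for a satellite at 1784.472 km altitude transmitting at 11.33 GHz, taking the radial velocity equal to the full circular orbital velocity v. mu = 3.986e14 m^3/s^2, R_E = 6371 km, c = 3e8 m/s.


r = 8.155472e+06 m
v = sqrt(mu/r) = 6991.0772 m/s (worst-case radial velocity)
f = 11.33 GHz = 1.133e+10 Hz
fd = 2*f*v/c = 2*1.133e+10*6991.0772/3.0e+08
fd = 528059.3630 Hz

528059.3630 Hz


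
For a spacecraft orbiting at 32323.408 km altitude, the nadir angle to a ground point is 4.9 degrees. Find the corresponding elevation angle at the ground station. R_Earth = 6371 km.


r = R_E + alt = 38694.4080 km
Law of sines in the satellite / Earth-center / ground-point triangle:
  sin(nadir)/R_E = sin(90 + el)/r  =>  cos(el) = (r/R_E)*sin(nadir)
cos(el) = (38694.4080 / 6371.0000) * sin(4.9 deg) = 0.5187816
el = arccos(0.5187816) = 58.7494 deg
(Earth-central angle = 90 - nadir - el = 26.3506 deg)

58.7494 degrees


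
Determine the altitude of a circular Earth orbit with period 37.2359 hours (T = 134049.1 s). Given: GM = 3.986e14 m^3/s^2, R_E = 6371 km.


T = 134049.1 s
r = (mu*T^2/(4*pi^2))^(1/3) = (3.986e14 * 134049.1^2 / (4*pi^2))^(1/3)
r = 5.6611125e+07 m = 56611.1253 km
alt = r - R_E = 56611.1253 - 6371 = 50240.1253 km

50240.1253 km


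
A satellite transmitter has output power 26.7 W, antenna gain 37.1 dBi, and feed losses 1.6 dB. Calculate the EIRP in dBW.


Pt = 26.7 W = 14.2651 dBW
EIRP = Pt_dBW + Gt - losses = 14.2651 + 37.1 - 1.6 = 49.7651 dBW

49.7651 dBW


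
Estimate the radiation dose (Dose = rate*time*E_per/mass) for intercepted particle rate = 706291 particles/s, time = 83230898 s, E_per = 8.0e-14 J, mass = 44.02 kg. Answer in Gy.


Total energy deposited = rate * time * E_per
  = 706291 * 83230898 * 8.0e-14 = 4.7028 J
Dose = E_total / mass = 4.7028 / 44.02
Dose = 0.1068337 Gy

0.1068 Gy


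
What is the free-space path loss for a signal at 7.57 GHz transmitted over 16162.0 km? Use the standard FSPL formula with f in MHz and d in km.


f = 7.57 GHz = 7570.0000 MHz
d = 16162.0 km
FSPL = 32.44 + 20*log10(7570.0000) + 20*log10(16162.0)
FSPL = 32.44 + 77.5819 + 84.1699
FSPL = 194.1918 dB

194.1918 dB


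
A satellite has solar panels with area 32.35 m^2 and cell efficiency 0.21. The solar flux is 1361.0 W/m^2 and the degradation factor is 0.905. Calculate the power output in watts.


P = area * eta * S * degradation
P = 32.35 * 0.21 * 1361.0 * 0.905
P = 8367.5879 W

8367.5879 W


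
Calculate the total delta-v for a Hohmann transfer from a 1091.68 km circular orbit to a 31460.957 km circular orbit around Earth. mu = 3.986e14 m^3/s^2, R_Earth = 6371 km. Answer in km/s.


r1 = 7462.6800 km = 7.46268e+06 m
r2 = 37831.9570 km = 3.7831957e+07 m
dv1 = sqrt(mu/r1)*(sqrt(2*r2/(r1+r2)) - 1) = 2137.4942 m/s
dv2 = sqrt(mu/r2)*(1 - sqrt(2*r1/(r1+r2))) = 1382.6501 m/s
total dv = |dv1| + |dv2| = 2137.4942 + 1382.6501 = 3520.1443 m/s = 3.5201 km/s

3.5201 km/s


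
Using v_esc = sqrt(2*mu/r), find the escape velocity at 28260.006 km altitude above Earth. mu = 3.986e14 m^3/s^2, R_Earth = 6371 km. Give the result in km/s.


r = 6371.0 + 28260.006 = 34631.0060 km = 3.4631006e+07 m
v_esc = sqrt(2*mu/r) = sqrt(2*3.986e14 / 3.4631006e+07)
v_esc = 4797.8989 m/s = 4.7979 km/s

4.7979 km/s


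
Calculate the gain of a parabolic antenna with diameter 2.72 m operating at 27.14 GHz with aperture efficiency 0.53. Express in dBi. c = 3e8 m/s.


lambda = c/f = 3e8 / 2.714e+10 = 0.0110538 m
G = eta*(pi*D/lambda)^2 = 0.53*(pi*2.72/0.0110538)^2
G = 316731.0206 (linear)
G = 10*log10(316731.0206) = 55.0069 dBi

55.0069 dBi


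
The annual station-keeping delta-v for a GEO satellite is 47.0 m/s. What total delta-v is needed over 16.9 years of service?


dV = rate * years = 47.0 * 16.9
dV = 794.3000 m/s

794.3000 m/s


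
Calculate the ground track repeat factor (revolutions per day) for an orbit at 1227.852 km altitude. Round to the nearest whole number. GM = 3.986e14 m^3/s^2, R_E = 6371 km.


r = 7.598852e+06 m
T = 2*pi*sqrt(r^3/mu) = 6592.2429 s = 109.8707 min
revs/day = 1440 / 109.8707 = 13.1063
Rounded: 13 revolutions per day

13 revolutions per day


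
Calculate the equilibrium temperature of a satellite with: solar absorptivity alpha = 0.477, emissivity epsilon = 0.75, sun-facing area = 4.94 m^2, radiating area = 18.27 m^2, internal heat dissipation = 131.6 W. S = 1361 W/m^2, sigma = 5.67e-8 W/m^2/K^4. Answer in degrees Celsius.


Numerator = alpha*S*A_sun + Q_int = 0.477*1361*4.94 + 131.6 = 3338.6332 W
Denominator = eps*sigma*A_rad = 0.75*5.67e-8*18.27 = 7.7693175e-07 W/K^4
T^4 = 4.2972027e+09 K^4
T = 256.0333 K = -17.1167 C

-17.1167 degrees Celsius


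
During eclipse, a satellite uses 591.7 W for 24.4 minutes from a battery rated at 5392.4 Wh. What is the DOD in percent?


E_used = P * t / 60 = 591.7 * 24.4 / 60 = 240.6247 Wh
DOD = E_used / E_total * 100 = 240.6247 / 5392.4 * 100
DOD = 4.4623 %

4.4623 %


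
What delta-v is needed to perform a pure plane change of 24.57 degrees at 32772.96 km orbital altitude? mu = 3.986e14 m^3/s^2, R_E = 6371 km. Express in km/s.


r = 39143.9600 km = 3.914396e+07 m
V = sqrt(mu/r) = 3191.0695 m/s
di = 24.57 deg = 0.4288274 rad
dV = 2*V*sin(di/2) = 2*3191.0695*sin(0.2144137)
dV = 1357.9570 m/s = 1.3580 km/s

1.3580 km/s


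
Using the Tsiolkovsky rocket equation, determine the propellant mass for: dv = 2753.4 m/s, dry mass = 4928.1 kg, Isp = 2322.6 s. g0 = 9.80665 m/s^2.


ve = Isp * g0 = 2322.6 * 9.80665 = 22776.925290 m/s
mass ratio = exp(dv/ve) = exp(2753.4/22776.925290) = 1.12849569
m_prop = m_dry * (mr - 1) = 4928.1 * (1.12849569 - 1)
m_prop = 633.2396 kg

633.2396 kg


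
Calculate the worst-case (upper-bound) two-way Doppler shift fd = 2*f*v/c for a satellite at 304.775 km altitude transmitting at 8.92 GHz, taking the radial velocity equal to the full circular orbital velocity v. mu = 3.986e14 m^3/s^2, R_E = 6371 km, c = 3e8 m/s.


r = 6.675775e+06 m
v = sqrt(mu/r) = 7727.1226 m/s (worst-case radial velocity)
f = 8.92 GHz = 8.92e+09 Hz
fd = 2*f*v/c = 2*8.92e+09*7727.1226/3.0e+08
fd = 459506.2228 Hz

459506.2228 Hz


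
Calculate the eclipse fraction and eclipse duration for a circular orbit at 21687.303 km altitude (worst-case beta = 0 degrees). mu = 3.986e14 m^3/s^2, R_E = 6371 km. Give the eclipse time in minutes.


r = 28058.3030 km
T = 779.5645 min
Eclipse fraction = arcsin(R_E/r)/pi = arcsin(6371.0000/28058.3030)/pi
= arcsin(0.2270629)/pi = 0.0729123
Eclipse duration = 0.0729123 * 779.5645 = 56.8398 min

56.8398 minutes


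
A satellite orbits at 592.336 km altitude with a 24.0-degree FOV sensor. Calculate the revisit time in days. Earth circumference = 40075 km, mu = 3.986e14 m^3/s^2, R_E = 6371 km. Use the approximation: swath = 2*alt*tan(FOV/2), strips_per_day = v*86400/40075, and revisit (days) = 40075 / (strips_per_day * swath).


swath = 2*592.336*tan(0.2094395) = 251.8098 km
v = sqrt(mu/r) = 7565.8891 m/s = 7.5659 km/s
strips/day = v*86400/40075 = 7.5659*86400/40075 = 16.3117
coverage/day = strips * swath = 16.3117 * 251.8098 = 4107.4551 km
revisit = 40075 / 4107.4551 = 9.7566 days

9.7566 days


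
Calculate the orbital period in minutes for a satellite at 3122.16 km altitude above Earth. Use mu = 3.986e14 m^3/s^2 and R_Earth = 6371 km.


r = 9493.1600 km = 9.49316e+06 m
T = 2*pi*sqrt(r^3/mu) = 2*pi*sqrt(8.555244e+20 / 3.986e14)
T = 9205.0769 s = 153.4179 min

153.4179 minutes


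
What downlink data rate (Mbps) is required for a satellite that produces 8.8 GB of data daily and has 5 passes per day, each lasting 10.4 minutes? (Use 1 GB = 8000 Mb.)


total contact time = 5 * 10.4 * 60 = 3120.0000 s
data = 8.8 GB = 70400.0000 Mb
rate = 70400.0000 / 3120.0000 = 22.5641 Mbps

22.5641 Mbps


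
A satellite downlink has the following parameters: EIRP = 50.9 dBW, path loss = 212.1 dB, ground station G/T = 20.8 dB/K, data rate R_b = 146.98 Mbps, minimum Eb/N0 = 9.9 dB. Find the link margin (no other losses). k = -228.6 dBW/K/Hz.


C/N0 = EIRP - FSPL + G/T - k = 50.9 - 212.1 + 20.8 - (-228.6)
C/N0 = 88.2000 dB-Hz
R_b = 146.98 Mbps = 1.4698e+08 bps -> 10*log10(R_b) = 81.6726 dB-Hz
Eb/N0 = C/N0 - 10*log10(R_b) = 88.2000 - 81.6726 = 6.5274 dB
Margin = Eb/N0 - Eb/N0_req = 6.5274 - 9.9 = -3.3726 dB (negative margin: link does not close)

-3.3726 dB


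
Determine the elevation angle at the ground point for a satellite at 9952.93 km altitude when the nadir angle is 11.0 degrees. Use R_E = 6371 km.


r = R_E + alt = 16323.9300 km
Law of sines in the satellite / Earth-center / ground-point triangle:
  sin(nadir)/R_E = sin(90 + el)/r  =>  cos(el) = (r/R_E)*sin(nadir)
cos(el) = (16323.9300 / 6371.0000) * sin(11.0 deg) = 0.4888954
el = arccos(0.4888954) = 60.7320 deg
(Earth-central angle = 90 - nadir - el = 18.2680 deg)

60.7320 degrees


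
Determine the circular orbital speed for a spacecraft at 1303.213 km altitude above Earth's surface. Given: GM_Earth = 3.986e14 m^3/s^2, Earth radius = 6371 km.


r = R_E + alt = 6371.0 + 1303.213 = 7674.2130 km = 7.674213e+06 m
v = sqrt(mu/r) = sqrt(3.986e14 / 7.674213e+06) = 7206.9535 m/s = 7.2070 km/s

7.2070 km/s


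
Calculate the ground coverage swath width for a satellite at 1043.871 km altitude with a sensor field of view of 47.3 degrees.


FOV = 47.3 deg = 0.8255407 rad
swath = 2 * alt * tan(FOV/2) = 2 * 1043.871 * tan(0.4127704)
swath = 2 * 1043.871 * 0.4379289
swath = 914.2825 km

914.2825 km


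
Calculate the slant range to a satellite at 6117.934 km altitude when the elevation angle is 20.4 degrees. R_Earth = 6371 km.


h = 6117.934 km, el = 20.4 deg
d = -R_E*sin(el) + sqrt((R_E*sin(el))^2 + 2*R_E*h + h^2)
d = -6371.0000*sin(0.3560472) + sqrt((6371.0000*0.348572)^2 + 2*6371.0000*6117.934 + 6117.934^2)
d = 8748.0931 km

8748.0931 km


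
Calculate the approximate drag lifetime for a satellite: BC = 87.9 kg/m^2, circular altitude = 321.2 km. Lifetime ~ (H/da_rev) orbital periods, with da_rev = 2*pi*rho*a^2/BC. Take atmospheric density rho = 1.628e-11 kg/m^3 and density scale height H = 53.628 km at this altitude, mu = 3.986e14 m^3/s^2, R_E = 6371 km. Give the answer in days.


a = R_E + alt = 6692.2000 km = 6.6922e+06 m
da_rev = 2*pi*rho*a^2/BC = 2*pi*1.628e-11*(6.6922e+06)^2/87.9 = 52.117457 m per revolution
N = H/da_rev = 53628.0000 m / 52.117457 m = 1028.9834 revolutions
P = 2*pi*sqrt(a^3/mu) = 5448.3449 s
lifetime = N*P = 1028.9834 * 5448.3449 = 5.6062566e+06 s = 64.8872 days

64.8872 days


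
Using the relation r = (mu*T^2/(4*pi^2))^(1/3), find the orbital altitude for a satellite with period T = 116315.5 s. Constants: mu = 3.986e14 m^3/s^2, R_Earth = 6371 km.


T = 116315.5 s
r = (mu*T^2/(4*pi^2))^(1/3) = (3.986e14 * 116315.5^2 / (4*pi^2))^(1/3)
r = 5.1501228e+07 m = 51501.2275 km
alt = r - R_E = 51501.2275 - 6371 = 45130.2275 km

45130.2275 km


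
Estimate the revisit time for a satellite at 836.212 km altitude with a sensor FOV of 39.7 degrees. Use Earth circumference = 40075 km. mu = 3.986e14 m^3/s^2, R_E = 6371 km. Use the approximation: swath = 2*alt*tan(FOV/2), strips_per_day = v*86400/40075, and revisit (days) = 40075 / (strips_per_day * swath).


swath = 2*836.212*tan(0.3464479) = 603.7588 km
v = sqrt(mu/r) = 7436.7811 m/s = 7.4368 km/s
strips/day = v*86400/40075 = 7.4368*86400/40075 = 16.0334
coverage/day = strips * swath = 16.0334 * 603.7588 = 9680.2977 km
revisit = 40075 / 9680.2977 = 4.1399 days

4.1399 days


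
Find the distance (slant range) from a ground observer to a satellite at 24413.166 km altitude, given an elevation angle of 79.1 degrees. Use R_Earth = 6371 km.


h = 24413.166 km, el = 79.1 deg
d = -R_E*sin(el) + sqrt((R_E*sin(el))^2 + 2*R_E*h + h^2)
d = -6371.0000*sin(1.3806) + sqrt((6371.0000*0.9819587)^2 + 2*6371.0000*24413.166 + 24413.166^2)
d = 24504.5247 km

24504.5247 km


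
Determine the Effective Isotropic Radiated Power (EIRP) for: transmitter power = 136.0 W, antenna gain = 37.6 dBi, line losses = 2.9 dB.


Pt = 136.0 W = 21.3354 dBW
EIRP = Pt_dBW + Gt - losses = 21.3354 + 37.6 - 2.9 = 56.0354 dBW

56.0354 dBW


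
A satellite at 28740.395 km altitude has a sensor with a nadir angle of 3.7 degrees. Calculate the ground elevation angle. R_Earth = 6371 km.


r = R_E + alt = 35111.3950 km
Law of sines in the satellite / Earth-center / ground-point triangle:
  sin(nadir)/R_E = sin(90 + el)/r  =>  cos(el) = (r/R_E)*sin(nadir)
cos(el) = (35111.3950 / 6371.0000) * sin(3.7 deg) = 0.3556458
el = arccos(0.3556458) = 69.1670 deg
(Earth-central angle = 90 - nadir - el = 17.1330 deg)

69.1670 degrees


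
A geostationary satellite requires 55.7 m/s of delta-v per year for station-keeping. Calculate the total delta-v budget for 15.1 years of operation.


dV = rate * years = 55.7 * 15.1
dV = 841.0700 m/s

841.0700 m/s


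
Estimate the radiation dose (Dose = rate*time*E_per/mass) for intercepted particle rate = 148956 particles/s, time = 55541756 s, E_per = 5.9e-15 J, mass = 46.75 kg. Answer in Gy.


Total energy deposited = rate * time * E_per
  = 148956 * 55541756 * 5.9e-15 = 0.04881234 J
Dose = E_total / mass = 0.04881234 / 46.75
Dose = 0.001044114 Gy

0.0010 Gy


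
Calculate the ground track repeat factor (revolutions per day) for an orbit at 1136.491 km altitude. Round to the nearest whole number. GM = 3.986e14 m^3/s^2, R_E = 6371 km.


r = 7.507491e+06 m
T = 2*pi*sqrt(r^3/mu) = 6473.7131 s = 107.8952 min
revs/day = 1440 / 107.8952 = 13.3463
Rounded: 13 revolutions per day

13 revolutions per day


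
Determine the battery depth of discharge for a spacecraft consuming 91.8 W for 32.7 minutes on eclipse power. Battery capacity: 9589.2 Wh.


E_used = P * t / 60 = 91.8 * 32.7 / 60 = 50.0310 Wh
DOD = E_used / E_total * 100 = 50.0310 / 9589.2 * 100
DOD = 0.5217432 %

0.5217 %


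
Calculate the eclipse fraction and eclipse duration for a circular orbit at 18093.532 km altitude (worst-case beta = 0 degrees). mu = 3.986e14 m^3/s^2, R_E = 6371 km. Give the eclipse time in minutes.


r = 24464.5320 km
T = 634.6954 min
Eclipse fraction = arcsin(R_E/r)/pi = arcsin(6371.0000/24464.5320)/pi
= arcsin(0.2604178)/pi = 0.08386031
Eclipse duration = 0.08386031 * 634.6954 = 53.2257 min

53.2257 minutes


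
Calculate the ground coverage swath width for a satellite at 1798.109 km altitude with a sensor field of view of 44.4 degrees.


FOV = 44.4 deg = 0.7749262 rad
swath = 2 * alt * tan(FOV/2) = 2 * 1798.109 * tan(0.3874631)
swath = 2 * 1798.109 * 0.4080924
swath = 1467.5894 km

1467.5894 km


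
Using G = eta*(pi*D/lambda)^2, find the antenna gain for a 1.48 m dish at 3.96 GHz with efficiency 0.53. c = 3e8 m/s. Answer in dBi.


lambda = c/f = 3e8 / 3.96e+09 = 0.07575758 m
G = eta*(pi*D/lambda)^2 = 0.53*(pi*1.48/0.07575758)^2
G = 1996.3970 (linear)
G = 10*log10(1996.3970) = 33.0025 dBi

33.0025 dBi
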